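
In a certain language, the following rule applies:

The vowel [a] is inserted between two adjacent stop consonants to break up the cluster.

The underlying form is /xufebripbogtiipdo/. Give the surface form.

/p/ and /b/ form a stop–stop cluster, so [a] is inserted between them.
/g/ and /t/ form a stop–stop cluster, so [a] is inserted between them.
/p/ and /d/ form a stop–stop cluster, so [a] is inserted between them.
Surface form: [xufebripabogatiipado].

xufebripabogatiipado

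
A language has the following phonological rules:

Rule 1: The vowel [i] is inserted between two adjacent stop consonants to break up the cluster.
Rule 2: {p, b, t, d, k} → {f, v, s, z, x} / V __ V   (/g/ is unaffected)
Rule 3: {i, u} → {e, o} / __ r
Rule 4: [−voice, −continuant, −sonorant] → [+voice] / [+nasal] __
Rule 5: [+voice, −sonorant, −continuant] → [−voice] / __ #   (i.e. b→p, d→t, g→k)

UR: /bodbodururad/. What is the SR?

Rule 1 (stop-cluster i-epenthesis): /d/ and /b/ form a stop–stop cluster, so [i] is inserted between them. /bodbodururad/ → bodibodururad.
Rule 2 (intervocalic spirantization): /d/ is a stop between vowels /o/ and /i/, so it spirantizes to the fricative [z]. /b/ is a stop between vowels /i/ and /o/, so it spirantizes to the fricative [v]. /d/ is a stop between vowels /o/ and /u/, so it spirantizes to the fricative [z]. /bodibodururad/ → bozivozururad.
Rule 3 (pre-rhotic lowering): /u/ is a high vowel immediately before /r/, so it lowers to [o]. /u/ is a high vowel immediately before /r/, so it lowers to [o]. /bozivozururad/ → bozivozororad.
Rule 4 (post-nasal voicing): no segment meets the environment; /bozivozororad/ is unchanged.
Rule 5 (final devoicing): /d/ is a voiced stop in word-final position, so it devoices to [t]. /bozivozororad/ → bozivozororat.

bozivozororat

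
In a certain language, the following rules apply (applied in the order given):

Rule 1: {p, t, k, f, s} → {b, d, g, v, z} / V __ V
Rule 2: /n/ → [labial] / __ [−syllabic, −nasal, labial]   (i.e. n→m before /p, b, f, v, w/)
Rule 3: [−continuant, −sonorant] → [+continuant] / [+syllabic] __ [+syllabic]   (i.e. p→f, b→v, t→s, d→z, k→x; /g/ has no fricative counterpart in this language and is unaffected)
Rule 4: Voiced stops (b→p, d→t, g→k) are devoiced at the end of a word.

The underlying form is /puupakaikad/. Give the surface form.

puuvagaigat

Rule 1 (intervocalic voicing): /p/ is a voiceless obstruent between vowels /u/ and /a/, so it voices to [b]. /k/ is a voiceless obstruent between vowels /a/ and /a/, so it voices to [g]. /k/ is a voiceless obstruent between vowels /i/ and /a/, so it voices to [g]. /puupakaikad/ → puubagaigad.
Rule 2 (nasal place assimilation): no segment meets the environment; /puubagaigad/ is unchanged.
Rule 3 (intervocalic spirantization): /b/ is a stop between vowels /u/ and /a/, so it spirantizes to the fricative [v]. /puubagaigad/ → puuvagaigad.
Rule 4 (final devoicing): /d/ is a voiced stop in word-final position, so it devoices to [t]. /puuvagaigad/ → puuvagaigat.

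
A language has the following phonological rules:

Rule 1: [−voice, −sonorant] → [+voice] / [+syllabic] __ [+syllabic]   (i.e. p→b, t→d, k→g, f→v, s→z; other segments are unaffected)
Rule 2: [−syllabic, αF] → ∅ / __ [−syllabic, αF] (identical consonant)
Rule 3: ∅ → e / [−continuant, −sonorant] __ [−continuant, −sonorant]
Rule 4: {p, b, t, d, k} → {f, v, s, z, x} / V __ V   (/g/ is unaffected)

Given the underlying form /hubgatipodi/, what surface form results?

huvegazivozi

Rule 1 (intervocalic voicing): /t/ is a voiceless obstruent between vowels /a/ and /i/, so it voices to [d]. /p/ is a voiceless obstruent between vowels /i/ and /o/, so it voices to [b]. /hubgatipodi/ → hubgadibodi.
Rule 2 (degemination): no segment meets the environment; /hubgadibodi/ is unchanged.
Rule 3 (stop-cluster e-epenthesis): /b/ and /g/ form a stop–stop cluster, so [e] is inserted between them. /hubgadibodi/ → hubegadibodi.
Rule 4 (intervocalic spirantization): /b/ is a stop between vowels /u/ and /e/, so it spirantizes to the fricative [v]. /d/ is a stop between vowels /a/ and /i/, so it spirantizes to the fricative [z]. /b/ is a stop between vowels /i/ and /o/, so it spirantizes to the fricative [v]. /d/ is a stop between vowels /o/ and /i/, so it spirantizes to the fricative [z]. /hubegadibodi/ → huvegazivozi.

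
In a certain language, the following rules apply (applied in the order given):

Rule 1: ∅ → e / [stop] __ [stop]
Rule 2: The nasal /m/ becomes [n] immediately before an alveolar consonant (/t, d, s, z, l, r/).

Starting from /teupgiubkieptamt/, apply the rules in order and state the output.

Rule 1 (stop-cluster e-epenthesis): /p/ and /g/ form a stop–stop cluster, so [e] is inserted between them. /b/ and /k/ form a stop–stop cluster, so [e] is inserted between them. /p/ and /t/ form a stop–stop cluster, so [e] is inserted between them. /teupgiubkieptamt/ → teupegiubekiepetamt.
Rule 2 (nasal place assimilation): /m/ precedes the alveolar consonant /t/, so it assimilates in place to [n]. /teupegiubekiepetamt/ → teupegiubekiepetant.

teupegiubekiepetant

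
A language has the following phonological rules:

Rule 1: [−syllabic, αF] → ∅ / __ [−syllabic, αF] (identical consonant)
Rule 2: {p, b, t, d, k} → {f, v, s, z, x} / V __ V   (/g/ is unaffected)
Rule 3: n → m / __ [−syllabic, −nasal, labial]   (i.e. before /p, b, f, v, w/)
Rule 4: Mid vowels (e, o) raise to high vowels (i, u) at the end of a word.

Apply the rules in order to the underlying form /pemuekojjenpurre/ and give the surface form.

Rule 1 (degemination): /jj/ is a geminate; the first /j/ deletes. /rr/ is a geminate; the first /r/ deletes. /pemuekojjenpurre/ → pemuekojenpure.
Rule 2 (intervocalic spirantization): /k/ is a stop between vowels /e/ and /o/, so it spirantizes to the fricative [x]. /pemuekojenpure/ → pemuexojenpure.
Rule 3 (nasal place assimilation): /n/ precedes the labial consonant /p/, so it assimilates in place to [m]. /pemuexojenpure/ → pemuexojempure.
Rule 4 (final vowel raising): /e/ is a mid vowel in word-final position, so it raises to [i]. /pemuexojempure/ → pemuexojempuri.

pemuexojempuri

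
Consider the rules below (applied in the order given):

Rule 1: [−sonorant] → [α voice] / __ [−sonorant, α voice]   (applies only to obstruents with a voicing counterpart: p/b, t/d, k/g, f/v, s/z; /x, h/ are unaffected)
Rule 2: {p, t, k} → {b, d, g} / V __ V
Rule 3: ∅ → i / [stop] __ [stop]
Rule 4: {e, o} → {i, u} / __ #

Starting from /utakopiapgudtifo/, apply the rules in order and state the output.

Rule 1 (regressive voicing assimilation): /p/ precedes the voiced obstruent /g/, so it voices to [b] by assimilation. /d/ precedes the voiceless obstruent /t/, so it devoices to [t] by assimilation. /utakopiapgudtifo/ → utakopiabguttifo.
Rule 2 (intervocalic voicing): /t/ is a voiceless stop between vowels /u/ and /a/, so it voices to [d]. /k/ is a voiceless stop between vowels /a/ and /o/, so it voices to [g]. /p/ is a voiceless stop between vowels /o/ and /i/, so it voices to [b]. /utakopiabguttifo/ → udagobiabguttifo.
Rule 3 (stop-cluster i-epenthesis): /b/ and /g/ form a stop–stop cluster, so [i] is inserted between them. /t/ and /t/ form a stop–stop cluster, so [i] is inserted between them. /udagobiabguttifo/ → udagobiabigutitifo.
Rule 4 (final vowel raising): /o/ is a mid vowel in word-final position, so it raises to [u]. /udagobiabigutitifo/ → udagobiabigutitifu.

udagobiabigutitifu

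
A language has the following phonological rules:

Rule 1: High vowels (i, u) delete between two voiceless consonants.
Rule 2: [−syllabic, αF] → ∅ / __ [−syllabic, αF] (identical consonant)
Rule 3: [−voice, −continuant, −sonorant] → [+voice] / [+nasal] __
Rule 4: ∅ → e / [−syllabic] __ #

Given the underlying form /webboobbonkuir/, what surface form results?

Rule 1 (high vowel syncope): no segment meets the environment; /webboobbonkuir/ is unchanged.
Rule 2 (degemination): /bb/ is a geminate; the first /b/ deletes. /bb/ is a geminate; the first /b/ deletes. /webboobbonkuir/ → weboobonkuir.
Rule 3 (post-nasal voicing): /k/ is a voiceless stop immediately after the nasal /n/, so it voices to [g]. /weboobonkuir/ → weboobonguir.
Rule 4 (final e-epenthesis): the form ends in the consonant /r/, so [e] is inserted word-finally. /weboobonguir/ → weboobonguire.

weboobonguire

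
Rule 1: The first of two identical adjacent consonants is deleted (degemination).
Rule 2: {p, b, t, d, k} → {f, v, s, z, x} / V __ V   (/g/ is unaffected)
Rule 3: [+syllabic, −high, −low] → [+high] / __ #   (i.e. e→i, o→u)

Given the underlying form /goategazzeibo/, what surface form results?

Rule 1 (degemination): /zz/ is a geminate; the first /z/ deletes. /goategazzeibo/ → goategazeibo.
Rule 2 (intervocalic spirantization): /t/ is a stop between vowels /a/ and /e/, so it spirantizes to the fricative [s]. /b/ is a stop between vowels /i/ and /o/, so it spirantizes to the fricative [v]. /goategazeibo/ → goasegazeivo.
Rule 3 (final vowel raising): /o/ is a mid vowel in word-final position, so it raises to [u]. /goasegazeivo/ → goasegazeivu.

goasegazeivu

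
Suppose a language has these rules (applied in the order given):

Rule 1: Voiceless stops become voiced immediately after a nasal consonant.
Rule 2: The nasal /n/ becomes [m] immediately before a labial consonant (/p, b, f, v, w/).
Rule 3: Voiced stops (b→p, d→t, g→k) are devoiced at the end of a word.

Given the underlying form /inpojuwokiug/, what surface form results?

Rule 1 (post-nasal voicing): /p/ is a voiceless stop immediately after the nasal /n/, so it voices to [b]. /inpojuwokiug/ → inbojuwokiug.
Rule 2 (nasal place assimilation): /n/ precedes the labial consonant /b/, so it assimilates in place to [m]. /inbojuwokiug/ → imbojuwokiug.
Rule 3 (final devoicing): /g/ is a voiced stop in word-final position, so it devoices to [k]. /imbojuwokiug/ → imbojuwokiuk.

imbojuwokiuk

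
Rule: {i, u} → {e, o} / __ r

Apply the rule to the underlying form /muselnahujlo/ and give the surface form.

No segment of /muselnahujlo/ meets the structural description of the rule, so the form surfaces unchanged.

muselnahujlo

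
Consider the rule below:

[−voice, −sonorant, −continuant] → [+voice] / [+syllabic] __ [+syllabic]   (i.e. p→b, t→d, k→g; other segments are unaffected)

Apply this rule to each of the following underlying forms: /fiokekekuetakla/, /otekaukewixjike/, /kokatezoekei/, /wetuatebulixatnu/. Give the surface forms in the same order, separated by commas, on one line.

fiogegeguedakla, odegaugewixjige, kogadezoegei, weduadebulixatnu

/fiokekekuetakla/: /k/ is a voiceless stop between vowels /o/ and /e/, so it voices to [g]. /k/ is a voiceless stop between vowels /e/ and /e/, so it voices to [g]. /k/ is a voiceless stop between vowels /e/ and /u/, so it voices to [g]. /t/ is a voiceless stop between vowels /e/ and /a/, so it voices to [d]. → [fiogegeguedakla].
/otekaukewixjike/: /t/ is a voiceless stop between vowels /o/ and /e/, so it voices to [d]. /k/ is a voiceless stop between vowels /e/ and /a/, so it voices to [g]. /k/ is a voiceless stop between vowels /u/ and /e/, so it voices to [g]. /k/ is a voiceless stop between vowels /i/ and /e/, so it voices to [g]. → [odegaugewixjige].
/kokatezoekei/: /k/ is a voiceless stop between vowels /o/ and /a/, so it voices to [g]. /t/ is a voiceless stop between vowels /a/ and /e/, so it voices to [d]. /k/ is a voiceless stop between vowels /e/ and /e/, so it voices to [g]. → [kogadezoegei].
/wetuatebulixatnu/: /t/ is a voiceless stop between vowels /e/ and /u/, so it voices to [d]. /t/ is a voiceless stop between vowels /a/ and /e/, so it voices to [d]. → [weduadebulixatnu].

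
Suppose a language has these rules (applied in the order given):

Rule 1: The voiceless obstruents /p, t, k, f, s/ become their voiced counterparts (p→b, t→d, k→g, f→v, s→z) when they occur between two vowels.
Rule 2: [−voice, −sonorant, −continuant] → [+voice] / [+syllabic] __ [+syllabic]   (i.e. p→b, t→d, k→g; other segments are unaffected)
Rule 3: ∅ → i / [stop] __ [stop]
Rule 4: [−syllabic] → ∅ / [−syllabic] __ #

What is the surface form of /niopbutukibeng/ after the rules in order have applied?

Rule 1 (intervocalic voicing): /t/ is a voiceless obstruent between vowels /u/ and /u/, so it voices to [d]. /k/ is a voiceless obstruent between vowels /u/ and /i/, so it voices to [g]. /niopbutukibeng/ → niopbudugibeng.
Rule 2 (intervocalic voicing): no segment meets the environment; /niopbudugibeng/ is unchanged.
Rule 3 (stop-cluster i-epenthesis): /p/ and /b/ form a stop–stop cluster, so [i] is inserted between them. /niopbudugibeng/ → niopibudugibeng.
Rule 4 (final cluster simplification): /g/ is the second consonant of a word-final cluster /ng/, so it deletes. /niopibudugibeng/ → niopibudugiben.

niopibudugiben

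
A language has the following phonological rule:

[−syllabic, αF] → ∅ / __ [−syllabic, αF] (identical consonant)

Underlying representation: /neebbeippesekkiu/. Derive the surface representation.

/bb/ is a geminate; the first /b/ deletes.
/pp/ is a geminate; the first /p/ deletes.
/kk/ is a geminate; the first /k/ deletes.
Surface form: [neebeipesekiu].

neebeipesekiu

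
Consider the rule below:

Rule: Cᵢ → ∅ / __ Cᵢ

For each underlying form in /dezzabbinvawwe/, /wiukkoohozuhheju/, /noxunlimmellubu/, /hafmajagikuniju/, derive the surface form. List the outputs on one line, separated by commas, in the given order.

/dezzabbinvawwe/: /zz/ is a geminate; the first /z/ deletes. /bb/ is a geminate; the first /b/ deletes. /ww/ is a geminate; the first /w/ deletes. → [dezabinvawe].
/wiukkoohozuhheju/: /kk/ is a geminate; the first /k/ deletes. /hh/ is a geminate; the first /h/ deletes. → [wiukoohozuheju].
/noxunlimmellubu/: /mm/ is a geminate; the first /m/ deletes. /ll/ is a geminate; the first /l/ deletes. → [noxunlimelubu].
/hafmajagikuniju/: the rule's environment is not met; surfaces unchanged as [hafmajagikuniju].

dezabinvawe, wiukoohozuheju, noxunlimelubu, hafmajagikuniju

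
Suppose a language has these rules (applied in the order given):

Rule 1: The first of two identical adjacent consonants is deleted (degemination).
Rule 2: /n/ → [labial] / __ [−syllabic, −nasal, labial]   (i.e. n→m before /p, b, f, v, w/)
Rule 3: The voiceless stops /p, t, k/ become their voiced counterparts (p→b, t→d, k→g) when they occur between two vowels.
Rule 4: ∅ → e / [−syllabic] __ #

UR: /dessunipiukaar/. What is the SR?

Rule 1 (degemination): /ss/ is a geminate; the first /s/ deletes. /dessunipiukaar/ → desunipiukaar.
Rule 2 (nasal place assimilation): no segment meets the environment; /desunipiukaar/ is unchanged.
Rule 3 (intervocalic voicing): /p/ is a voiceless stop between vowels /i/ and /i/, so it voices to [b]. /k/ is a voiceless stop between vowels /u/ and /a/, so it voices to [g]. /desunipiukaar/ → desunibiugaar.
Rule 4 (final e-epenthesis): the form ends in the consonant /r/, so [e] is inserted word-finally. /desunibiugaar/ → desunibiugaare.

desunibiugaare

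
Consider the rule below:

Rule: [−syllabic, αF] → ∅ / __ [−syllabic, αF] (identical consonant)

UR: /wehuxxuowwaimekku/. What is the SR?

/xx/ is a geminate; the first /x/ deletes.
/ww/ is a geminate; the first /w/ deletes.
/kk/ is a geminate; the first /k/ deletes.
The other instances of /w/, /h/, /x/, /m/, /k/ do not occur in the required environment and remain unchanged.
Surface form: [wehuxuowaimeku].

wehuxuowaimeku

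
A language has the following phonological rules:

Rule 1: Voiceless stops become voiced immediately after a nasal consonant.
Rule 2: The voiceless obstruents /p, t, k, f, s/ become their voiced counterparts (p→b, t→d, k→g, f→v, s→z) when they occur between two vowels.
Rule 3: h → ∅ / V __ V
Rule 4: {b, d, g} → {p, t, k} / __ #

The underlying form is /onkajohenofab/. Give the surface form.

Rule 1 (post-nasal voicing): /k/ is a voiceless stop immediately after the nasal /n/, so it voices to [g]. /onkajohenofab/ → ongajohenofab.
Rule 2 (intervocalic voicing): /f/ is a voiceless obstruent between vowels /o/ and /a/, so it voices to [v]. /ongajohenofab/ → ongajohenovab.
Rule 3 (intervocalic h-deletion): /h/ occurs between vowels /o/ and /e/, so it deletes. /ongajohenovab/ → ongajoenovab.
Rule 4 (final devoicing): /b/ is a voiced stop in word-final position, so it devoices to [p]. /ongajoenovab/ → ongajoenovap.

ongajoenovap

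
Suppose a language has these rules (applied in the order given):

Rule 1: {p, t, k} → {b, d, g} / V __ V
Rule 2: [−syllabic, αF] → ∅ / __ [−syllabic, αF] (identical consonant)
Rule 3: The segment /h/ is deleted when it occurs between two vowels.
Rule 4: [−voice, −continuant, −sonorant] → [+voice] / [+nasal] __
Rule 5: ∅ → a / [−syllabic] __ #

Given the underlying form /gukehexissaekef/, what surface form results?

gugeexisaegefa

Rule 1 (intervocalic voicing): /k/ is a voiceless stop between vowels /u/ and /e/, so it voices to [g]. /k/ is a voiceless stop between vowels /e/ and /e/, so it voices to [g]. /gukehexissaekef/ → gugehexissaegef.
Rule 2 (degemination): /ss/ is a geminate; the first /s/ deletes. /gugehexissaegef/ → gugehexisaegef.
Rule 3 (intervocalic h-deletion): /h/ occurs between vowels /e/ and /e/, so it deletes. /gugehexisaegef/ → gugeexisaegef.
Rule 4 (post-nasal voicing): no segment meets the environment; /gugeexisaegef/ is unchanged.
Rule 5 (final a-epenthesis): the form ends in the consonant /f/, so [a] is inserted word-finally. /gugeexisaegef/ → gugeexisaegefa.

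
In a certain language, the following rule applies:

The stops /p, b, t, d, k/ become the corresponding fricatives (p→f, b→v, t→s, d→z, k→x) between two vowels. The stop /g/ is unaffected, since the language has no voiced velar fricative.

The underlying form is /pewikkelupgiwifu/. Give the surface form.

pewikkelupgiwifu

No segment of /pewikkelupgiwifu/ meets the structural description of the rule, so the form surfaces unchanged.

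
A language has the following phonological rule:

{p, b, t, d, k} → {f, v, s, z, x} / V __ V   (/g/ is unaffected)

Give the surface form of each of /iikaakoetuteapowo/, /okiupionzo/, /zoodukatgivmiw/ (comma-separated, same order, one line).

/iikaakoetuteapowo/: /k/ is a stop between vowels /i/ and /a/, so it spirantizes to the fricative [x]. /k/ is a stop between vowels /a/ and /o/, so it spirantizes to the fricative [x]. /t/ is a stop between vowels /e/ and /u/, so it spirantizes to the fricative [s]. /t/ is a stop between vowels /u/ and /e/, so it spirantizes to the fricative [s]. /p/ is a stop between vowels /a/ and /o/, so it spirantizes to the fricative [f]. → [iixaaxoesuseafowo].
/okiupionzo/: /k/ is a stop between vowels /o/ and /i/, so it spirantizes to the fricative [x]. /p/ is a stop between vowels /u/ and /i/, so it spirantizes to the fricative [f]. → [oxiufionzo].
/zoodukatgivmiw/: /d/ is a stop between vowels /o/ and /u/, so it spirantizes to the fricative [z]. /k/ is a stop between vowels /u/ and /a/, so it spirantizes to the fricative [x]. → [zoozuxatgivmiw].

iixaaxoesuseafowo, oxiufionzo, zoozuxatgivmiw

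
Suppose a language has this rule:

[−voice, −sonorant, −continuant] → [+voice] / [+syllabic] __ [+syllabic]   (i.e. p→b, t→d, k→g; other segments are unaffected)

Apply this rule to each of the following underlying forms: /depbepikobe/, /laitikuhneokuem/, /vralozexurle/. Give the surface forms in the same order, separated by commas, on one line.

depbebigobe, laidiguhneoguem, vralozexurle

/depbepikobe/: /p/ is a voiceless stop between vowels /e/ and /i/, so it voices to [b]. /k/ is a voiceless stop between vowels /i/ and /o/, so it voices to [g]. → [depbebigobe].
/laitikuhneokuem/: /t/ is a voiceless stop between vowels /i/ and /i/, so it voices to [d]. /k/ is a voiceless stop between vowels /i/ and /u/, so it voices to [g]. /k/ is a voiceless stop between vowels /o/ and /u/, so it voices to [g]. → [laidiguhneoguem].
/vralozexurle/: the rule's environment is not met; surfaces unchanged as [vralozexurle].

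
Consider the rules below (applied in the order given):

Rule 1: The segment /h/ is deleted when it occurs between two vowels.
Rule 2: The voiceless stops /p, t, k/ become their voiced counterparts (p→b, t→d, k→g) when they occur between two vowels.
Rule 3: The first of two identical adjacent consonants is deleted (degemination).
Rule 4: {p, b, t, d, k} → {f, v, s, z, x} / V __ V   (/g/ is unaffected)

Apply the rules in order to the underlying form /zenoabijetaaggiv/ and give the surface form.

Rule 1 (intervocalic h-deletion): no segment meets the environment; /zenoabijetaaggiv/ is unchanged.
Rule 2 (intervocalic voicing): /t/ is a voiceless stop between vowels /e/ and /a/, so it voices to [d]. /zenoabijetaaggiv/ → zenoabijedaaggiv.
Rule 3 (degemination): /gg/ is a geminate; the first /g/ deletes. /zenoabijedaaggiv/ → zenoabijedaagiv.
Rule 4 (intervocalic spirantization): /b/ is a stop between vowels /a/ and /i/, so it spirantizes to the fricative [v]. /d/ is a stop between vowels /e/ and /a/, so it spirantizes to the fricative [z]. /zenoabijedaagiv/ → zenoavijezaagiv.

zenoavijezaagiv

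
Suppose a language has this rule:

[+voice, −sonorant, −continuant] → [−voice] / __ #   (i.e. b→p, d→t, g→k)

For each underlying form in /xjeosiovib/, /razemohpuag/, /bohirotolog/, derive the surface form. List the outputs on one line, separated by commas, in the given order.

xjeosiovip, razemohpuak, bohirotolok

/xjeosiovib/: /b/ is a voiced stop in word-final position, so it devoices to [p]. → [xjeosiovip].
/razemohpuag/: /g/ is a voiced stop in word-final position, so it devoices to [k]. → [razemohpuak].
/bohirotolog/: /g/ is a voiced stop in word-final position, so it devoices to [k]. → [bohirotolok].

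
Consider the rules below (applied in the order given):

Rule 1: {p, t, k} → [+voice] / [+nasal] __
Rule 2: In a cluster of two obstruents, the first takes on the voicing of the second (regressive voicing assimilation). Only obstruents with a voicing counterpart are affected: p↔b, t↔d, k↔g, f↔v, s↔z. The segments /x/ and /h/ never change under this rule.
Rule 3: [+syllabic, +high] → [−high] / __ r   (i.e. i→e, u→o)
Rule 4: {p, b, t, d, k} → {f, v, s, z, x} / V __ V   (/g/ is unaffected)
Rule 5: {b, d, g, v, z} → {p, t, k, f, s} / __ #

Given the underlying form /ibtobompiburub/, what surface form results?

iptovombivorup

Rule 1 (post-nasal voicing): /p/ is a voiceless stop immediately after the nasal /m/, so it voices to [b]. /ibtobompiburub/ → ibtobombiburub.
Rule 2 (regressive voicing assimilation): /b/ precedes the voiceless obstruent /t/, so it devoices to [p] by assimilation. /ibtobombiburub/ → iptobombiburub.
Rule 3 (pre-rhotic lowering): /u/ is a high vowel immediately before /r/, so it lowers to [o]. /iptobombiburub/ → iptobombiborub.
Rule 4 (intervocalic spirantization): /b/ is a stop between vowels /o/ and /o/, so it spirantizes to the fricative [v]. /b/ is a stop between vowels /i/ and /o/, so it spirantizes to the fricative [v]. /iptobombiborub/ → iptovombivorub.
Rule 5 (final devoicing): /b/ is a voiced obstruent in word-final position, so it devoices to [p]. /iptovombivorub/ → iptovombivorup.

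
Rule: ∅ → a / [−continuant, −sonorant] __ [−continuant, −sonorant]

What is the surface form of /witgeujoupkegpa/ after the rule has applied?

witageujoupakegapa

/t/ and /g/ form a stop–stop cluster, so [a] is inserted between them.
/p/ and /k/ form a stop–stop cluster, so [a] is inserted between them.
/g/ and /p/ form a stop–stop cluster, so [a] is inserted between them.
Surface form: [witageujoupakegapa].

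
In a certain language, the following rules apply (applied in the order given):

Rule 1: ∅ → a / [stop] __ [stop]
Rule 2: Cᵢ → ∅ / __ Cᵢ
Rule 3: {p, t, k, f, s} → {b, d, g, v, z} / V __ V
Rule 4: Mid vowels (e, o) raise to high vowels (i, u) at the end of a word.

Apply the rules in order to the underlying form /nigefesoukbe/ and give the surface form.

Rule 1 (stop-cluster a-epenthesis): /k/ and /b/ form a stop–stop cluster, so [a] is inserted between them. /nigefesoukbe/ → nigefesoukabe.
Rule 2 (degemination): no segment meets the environment; /nigefesoukabe/ is unchanged.
Rule 3 (intervocalic voicing): /f/ is a voiceless obstruent between vowels /e/ and /e/, so it voices to [v]. /s/ is a voiceless obstruent between vowels /e/ and /o/, so it voices to [z]. /k/ is a voiceless obstruent between vowels /u/ and /a/, so it voices to [g]. /nigefesoukabe/ → nigevezougabe.
Rule 4 (final vowel raising): /e/ is a mid vowel in word-final position, so it raises to [i]. /nigevezougabe/ → nigevezougabi.

nigevezougabi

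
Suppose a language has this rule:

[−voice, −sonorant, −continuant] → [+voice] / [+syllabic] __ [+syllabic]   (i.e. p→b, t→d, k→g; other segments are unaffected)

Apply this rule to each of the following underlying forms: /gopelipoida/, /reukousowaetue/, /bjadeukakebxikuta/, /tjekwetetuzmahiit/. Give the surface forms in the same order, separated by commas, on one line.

gobeliboida, reugousowaedue, bjadeugagebxiguda, tjekwededuzmahiit

/gopelipoida/: /p/ is a voiceless stop between vowels /o/ and /e/, so it voices to [b]. /p/ is a voiceless stop between vowels /i/ and /o/, so it voices to [b]. → [gobeliboida].
/reukousowaetue/: /k/ is a voiceless stop between vowels /u/ and /o/, so it voices to [g]. /t/ is a voiceless stop between vowels /e/ and /u/, so it voices to [d]. → [reugousowaedue].
/bjadeukakebxikuta/: /k/ is a voiceless stop between vowels /u/ and /a/, so it voices to [g]. /k/ is a voiceless stop between vowels /a/ and /e/, so it voices to [g]. /k/ is a voiceless stop between vowels /i/ and /u/, so it voices to [g]. /t/ is a voiceless stop between vowels /u/ and /a/, so it voices to [d]. → [bjadeugagebxiguda].
/tjekwetetuzmahiit/: /t/ is a voiceless stop between vowels /e/ and /e/, so it voices to [d]. /t/ is a voiceless stop between vowels /e/ and /u/, so it voices to [d]. → [tjekwededuzmahiit].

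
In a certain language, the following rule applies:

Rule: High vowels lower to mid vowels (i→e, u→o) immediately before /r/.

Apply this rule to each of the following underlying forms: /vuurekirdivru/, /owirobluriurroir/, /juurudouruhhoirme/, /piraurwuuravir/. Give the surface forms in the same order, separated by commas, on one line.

vuorekerdivru, owerobloriorroer, juorudooruhhoerme, peraorwuoraver

/vuurekirdivru/: /u/ is a high vowel immediately before /r/, so it lowers to [o]. /i/ is a high vowel immediately before /r/, so it lowers to [e]. → [vuorekerdivru].
/owirobluriurroir/: /i/ is a high vowel immediately before /r/, so it lowers to [e]. /u/ is a high vowel immediately before /r/, so it lowers to [o]. /u/ is a high vowel immediately before /r/, so it lowers to [o]. /i/ is a high vowel immediately before /r/, so it lowers to [e]. → [owerobloriorroer].
/juurudouruhhoirme/: /u/ is a high vowel immediately before /r/, so it lowers to [o]. /u/ is a high vowel immediately before /r/, so it lowers to [o]. /i/ is a high vowel immediately before /r/, so it lowers to [e]. → [juorudooruhhoerme].
/piraurwuuravir/: /i/ is a high vowel immediately before /r/, so it lowers to [e]. /u/ is a high vowel immediately before /r/, so it lowers to [o]. /u/ is a high vowel immediately before /r/, so it lowers to [o]. /i/ is a high vowel immediately before /r/, so it lowers to [e]. → [peraorwuoraver].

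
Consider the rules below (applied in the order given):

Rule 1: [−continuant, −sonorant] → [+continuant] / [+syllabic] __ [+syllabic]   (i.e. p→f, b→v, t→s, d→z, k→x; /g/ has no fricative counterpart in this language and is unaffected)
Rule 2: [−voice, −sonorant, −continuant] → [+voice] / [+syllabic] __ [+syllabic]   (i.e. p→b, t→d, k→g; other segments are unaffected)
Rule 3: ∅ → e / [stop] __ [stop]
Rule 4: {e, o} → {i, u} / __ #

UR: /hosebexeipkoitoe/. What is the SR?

Rule 1 (intervocalic spirantization): /b/ is a stop between vowels /e/ and /e/, so it spirantizes to the fricative [v]. /t/ is a stop between vowels /i/ and /o/, so it spirantizes to the fricative [s]. /hosebexeipkoitoe/ → hosevexeipkoisoe.
Rule 2 (intervocalic voicing): no segment meets the environment; /hosevexeipkoisoe/ is unchanged.
Rule 3 (stop-cluster e-epenthesis): /p/ and /k/ form a stop–stop cluster, so [e] is inserted between them. /hosevexeipkoisoe/ → hosevexeipekoisoe.
Rule 4 (final vowel raising): /e/ is a mid vowel in word-final position, so it raises to [i]. /hosevexeipekoisoe/ → hosevexeipekoisoi.

hosevexeipekoisoi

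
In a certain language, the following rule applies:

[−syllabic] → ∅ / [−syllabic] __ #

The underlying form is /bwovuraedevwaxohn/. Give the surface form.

/n/ is the second consonant of a word-final cluster /hn/, so it deletes.
Surface form: [bwovuraedevwaxoh].

bwovuraedevwaxoh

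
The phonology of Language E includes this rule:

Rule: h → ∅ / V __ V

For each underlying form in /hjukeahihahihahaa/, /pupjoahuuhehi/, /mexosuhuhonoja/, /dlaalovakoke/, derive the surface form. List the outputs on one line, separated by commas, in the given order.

hjukeaiaiaaa, pupjoauuei, mexosuuonoja, dlaalovakoke

/hjukeahihahihahaa/: /h/ occurs between vowels /a/ and /i/, so it deletes. /h/ occurs between vowels /i/ and /a/, so it deletes. /h/ occurs between vowels /a/ and /i/, so it deletes. /h/ occurs between vowels /i/ and /a/, so it deletes. /h/ occurs between vowels /a/ and /a/, so it deletes. → [hjukeaiaiaaa].
/pupjoahuuhehi/: /h/ occurs between vowels /a/ and /u/, so it deletes. /h/ occurs between vowels /u/ and /e/, so it deletes. /h/ occurs between vowels /e/ and /i/, so it deletes. → [pupjoauuei].
/mexosuhuhonoja/: /h/ occurs between vowels /u/ and /u/, so it deletes. /h/ occurs between vowels /u/ and /o/, so it deletes. → [mexosuuonoja].
/dlaalovakoke/: the rule's environment is not met; surfaces unchanged as [dlaalovakoke].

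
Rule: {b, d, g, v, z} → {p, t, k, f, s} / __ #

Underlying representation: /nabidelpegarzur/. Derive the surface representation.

No segment of /nabidelpegarzur/ meets the structural description of the rule, so the form surfaces unchanged.

nabidelpegarzur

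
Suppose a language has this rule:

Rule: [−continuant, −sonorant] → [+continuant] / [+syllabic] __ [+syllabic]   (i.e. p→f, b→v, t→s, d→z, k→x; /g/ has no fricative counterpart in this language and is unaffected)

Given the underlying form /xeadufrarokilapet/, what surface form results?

xeazufraroxilafet

Scanning /xeadufrarokilapet/: /d/ is a stop between vowels /a/ and /u/, so it spirantizes to the fricative [z]; /k/ is a stop between vowels /o/ and /i/, so it spirantizes to the fricative [x]; /p/ is a stop between vowels /a/ and /e/, so it spirantizes to the fricative [f]; /t/ at position 17 is not in the conditioning environment.
Result: [xeazufraroxilafet].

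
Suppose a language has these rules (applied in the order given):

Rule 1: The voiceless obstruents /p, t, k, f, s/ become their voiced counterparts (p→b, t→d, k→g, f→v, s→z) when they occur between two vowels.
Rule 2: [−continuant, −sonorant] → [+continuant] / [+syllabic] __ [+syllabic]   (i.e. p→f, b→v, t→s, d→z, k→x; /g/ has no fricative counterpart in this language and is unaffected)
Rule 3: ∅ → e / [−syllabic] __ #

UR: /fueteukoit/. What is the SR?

fuezeugoite

Rule 1 (intervocalic voicing): /t/ is a voiceless obstruent between vowels /e/ and /e/, so it voices to [d]. /k/ is a voiceless obstruent between vowels /u/ and /o/, so it voices to [g]. /fueteukoit/ → fuedeugoit.
Rule 2 (intervocalic spirantization): /d/ is a stop between vowels /e/ and /e/, so it spirantizes to the fricative [z]. /fuedeugoit/ → fuezeugoit.
Rule 3 (final e-epenthesis): the form ends in the consonant /t/, so [e] is inserted word-finally. /fuezeugoit/ → fuezeugoite.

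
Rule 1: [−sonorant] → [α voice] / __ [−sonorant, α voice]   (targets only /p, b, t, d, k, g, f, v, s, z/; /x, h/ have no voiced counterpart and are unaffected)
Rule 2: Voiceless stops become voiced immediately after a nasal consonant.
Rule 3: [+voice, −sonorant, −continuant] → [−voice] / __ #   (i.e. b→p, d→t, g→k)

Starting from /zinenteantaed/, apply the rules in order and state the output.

Rule 1 (regressive voicing assimilation): no segment meets the environment; /zinenteantaed/ is unchanged.
Rule 2 (post-nasal voicing): /t/ is a voiceless stop immediately after the nasal /n/, so it voices to [d]. /t/ is a voiceless stop immediately after the nasal /n/, so it voices to [d]. /zinenteantaed/ → zinendeandaed.
Rule 3 (final devoicing): /d/ is a voiced stop in word-final position, so it devoices to [t]. /zinendeandaed/ → zinendeandaet.

zinendeandaet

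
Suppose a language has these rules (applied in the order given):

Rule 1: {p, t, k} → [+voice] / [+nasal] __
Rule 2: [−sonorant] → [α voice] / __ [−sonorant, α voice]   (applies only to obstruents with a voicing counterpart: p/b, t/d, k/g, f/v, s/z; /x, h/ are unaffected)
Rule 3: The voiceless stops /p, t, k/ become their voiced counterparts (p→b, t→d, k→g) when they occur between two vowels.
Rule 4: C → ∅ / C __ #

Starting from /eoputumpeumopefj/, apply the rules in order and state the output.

Rule 1 (post-nasal voicing): /p/ is a voiceless stop immediately after the nasal /m/, so it voices to [b]. /eoputumpeumopefj/ → eoputumbeumopefj.
Rule 2 (regressive voicing assimilation): no segment meets the environment; /eoputumbeumopefj/ is unchanged.
Rule 3 (intervocalic voicing): /p/ is a voiceless stop between vowels /o/ and /u/, so it voices to [b]. /t/ is a voiceless stop between vowels /u/ and /u/, so it voices to [d]. /p/ is a voiceless stop between vowels /o/ and /e/, so it voices to [b]. /eoputumbeumopefj/ → eobudumbeumobefj.
Rule 4 (final cluster simplification): /j/ is the second consonant of a word-final cluster /fj/, so it deletes. /eobudumbeumobefj/ → eobudumbeumobef.

eobudumbeumobef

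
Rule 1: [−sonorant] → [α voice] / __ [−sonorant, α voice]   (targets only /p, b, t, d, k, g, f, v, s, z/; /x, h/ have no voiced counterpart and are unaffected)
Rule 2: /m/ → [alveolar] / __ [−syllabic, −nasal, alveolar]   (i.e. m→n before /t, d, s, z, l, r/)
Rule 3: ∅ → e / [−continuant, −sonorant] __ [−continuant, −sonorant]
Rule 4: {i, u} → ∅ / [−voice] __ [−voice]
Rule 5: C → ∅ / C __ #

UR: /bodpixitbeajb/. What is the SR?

botepxidebeaj

Rule 1 (regressive voicing assimilation): /d/ precedes the voiceless obstruent /p/, so it devoices to [t] by assimilation. /t/ precedes the voiced obstruent /b/, so it voices to [d] by assimilation. /bodpixitbeajb/ → botpixidbeajb.
Rule 2 (nasal place assimilation): no segment meets the environment; /botpixidbeajb/ is unchanged.
Rule 3 (stop-cluster e-epenthesis): /t/ and /p/ form a stop–stop cluster, so [e] is inserted between them. /d/ and /b/ form a stop–stop cluster, so [e] is inserted between them. /botpixidbeajb/ → botepixidebeajb.
Rule 4 (high vowel syncope): /i/ is a high vowel flanked by voiceless consonants /p/ and /x/, so it deletes. /botepixidebeajb/ → botepxidebeajb.
Rule 5 (final cluster simplification): /b/ is the second consonant of a word-final cluster /jb/, so it deletes. /botepxidebeajb/ → botepxidebeaj.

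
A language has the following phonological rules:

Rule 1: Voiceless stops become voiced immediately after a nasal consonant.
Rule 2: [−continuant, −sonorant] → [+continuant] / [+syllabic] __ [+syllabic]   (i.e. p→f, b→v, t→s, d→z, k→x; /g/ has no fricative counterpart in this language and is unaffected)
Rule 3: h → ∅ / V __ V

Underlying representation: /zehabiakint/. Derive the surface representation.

zeaviaxind

Rule 1 (post-nasal voicing): /t/ is a voiceless stop immediately after the nasal /n/, so it voices to [d]. /zehabiakint/ → zehabiakind.
Rule 2 (intervocalic spirantization): /b/ is a stop between vowels /a/ and /i/, so it spirantizes to the fricative [v]. /k/ is a stop between vowels /a/ and /i/, so it spirantizes to the fricative [x]. /zehabiakind/ → zehaviaxind.
Rule 3 (intervocalic h-deletion): /h/ occurs between vowels /e/ and /a/, so it deletes. /zehaviaxind/ → zeaviaxind.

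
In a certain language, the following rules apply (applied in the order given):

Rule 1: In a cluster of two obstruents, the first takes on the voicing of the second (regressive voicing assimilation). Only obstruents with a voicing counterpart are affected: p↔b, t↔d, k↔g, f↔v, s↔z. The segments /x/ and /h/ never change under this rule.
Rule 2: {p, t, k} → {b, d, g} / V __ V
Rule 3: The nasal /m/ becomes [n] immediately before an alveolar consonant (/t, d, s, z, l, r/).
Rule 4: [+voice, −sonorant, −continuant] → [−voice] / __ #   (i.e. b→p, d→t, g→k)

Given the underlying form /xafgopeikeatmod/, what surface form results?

xavgobeigeatmot

Rule 1 (regressive voicing assimilation): /f/ precedes the voiced obstruent /g/, so it voices to [v] by assimilation. /xafgopeikeatmod/ → xavgopeikeatmod.
Rule 2 (intervocalic voicing): /p/ is a voiceless stop between vowels /o/ and /e/, so it voices to [b]. /k/ is a voiceless stop between vowels /i/ and /e/, so it voices to [g]. /xavgopeikeatmod/ → xavgobeigeatmod.
Rule 3 (nasal place assimilation): no segment meets the environment; /xavgobeigeatmod/ is unchanged.
Rule 4 (final devoicing): /d/ is a voiced stop in word-final position, so it devoices to [t]. /xavgobeigeatmod/ → xavgobeigeatmot.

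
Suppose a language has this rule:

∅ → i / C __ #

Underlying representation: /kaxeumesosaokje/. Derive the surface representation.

No segment of /kaxeumesosaokje/ meets the structural description of the rule, so the form surfaces unchanged.

kaxeumesosaokje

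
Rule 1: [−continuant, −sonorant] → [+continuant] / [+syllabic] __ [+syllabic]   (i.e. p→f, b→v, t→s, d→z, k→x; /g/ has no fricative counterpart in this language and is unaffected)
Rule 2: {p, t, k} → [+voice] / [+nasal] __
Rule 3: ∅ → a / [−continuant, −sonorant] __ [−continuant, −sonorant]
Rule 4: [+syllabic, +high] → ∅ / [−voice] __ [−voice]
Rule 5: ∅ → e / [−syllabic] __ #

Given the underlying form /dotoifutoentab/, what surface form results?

dosoifsoendabe

Rule 1 (intervocalic spirantization): /t/ is a stop between vowels /o/ and /o/, so it spirantizes to the fricative [s]. /t/ is a stop between vowels /u/ and /o/, so it spirantizes to the fricative [s]. /dotoifutoentab/ → dosoifusoentab.
Rule 2 (post-nasal voicing): /t/ is a voiceless stop immediately after the nasal /n/, so it voices to [d]. /dosoifusoentab/ → dosoifusoendab.
Rule 3 (stop-cluster a-epenthesis): no segment meets the environment; /dosoifusoendab/ is unchanged.
Rule 4 (high vowel syncope): /u/ is a high vowel flanked by voiceless consonants /f/ and /s/, so it deletes. /dosoifusoendab/ → dosoifsoendab.
Rule 5 (final e-epenthesis): the form ends in the consonant /b/, so [e] is inserted word-finally. /dosoifsoendab/ → dosoifsoendabe.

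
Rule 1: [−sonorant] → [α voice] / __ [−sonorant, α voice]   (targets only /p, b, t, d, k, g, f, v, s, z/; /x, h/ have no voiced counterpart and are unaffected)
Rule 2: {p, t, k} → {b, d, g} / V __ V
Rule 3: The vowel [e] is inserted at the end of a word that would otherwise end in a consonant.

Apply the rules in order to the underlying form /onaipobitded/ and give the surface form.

Rule 1 (regressive voicing assimilation): /t/ precedes the voiced obstruent /d/, so it voices to [d] by assimilation. /onaipobitded/ → onaipobidded.
Rule 2 (intervocalic voicing): /p/ is a voiceless stop between vowels /i/ and /o/, so it voices to [b]. /onaipobidded/ → onaibobidded.
Rule 3 (final e-epenthesis): the form ends in the consonant /d/, so [e] is inserted word-finally. /onaibobidded/ → onaibobiddede.

onaibobiddede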